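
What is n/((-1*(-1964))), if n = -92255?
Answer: -92255/1964 ≈ -46.973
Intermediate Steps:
n/((-1*(-1964))) = -92255/((-1*(-1964))) = -92255/1964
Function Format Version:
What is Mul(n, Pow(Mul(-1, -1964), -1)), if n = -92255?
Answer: Rational(-92255, 1964) ≈ -46.973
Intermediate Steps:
Mul(n, Pow(Mul(-1, -1964), -1)) = Mul(-92255, Pow(Mul(-1, -1964), -1)) = Mul(-92255, Pow(1964, -1)) = Mul(-92255, Rational(1, 1964)) = Rational(-92255, 1964)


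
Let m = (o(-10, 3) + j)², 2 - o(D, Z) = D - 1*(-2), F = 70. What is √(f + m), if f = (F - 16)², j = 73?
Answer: √9805 ≈ 99.020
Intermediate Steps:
o(D, Z) = -D (o(D, Z) = 2 - (D - 1*(-2)) = 2 - (D + 2) = 2 - (2 + D) = 2 + (-2 - D) = -D)
m = 6889 (m = (-1*(-10) + 73)² = (10 + 73)² = 83² = 6889)
f = 2916 (f = (70 - 16)² = 54² = 2916)
√(f + m) = √(2916 + 6889) = √9805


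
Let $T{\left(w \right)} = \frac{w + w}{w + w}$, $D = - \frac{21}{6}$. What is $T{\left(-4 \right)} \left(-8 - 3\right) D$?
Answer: $\frac{77}{2} \approx 38.5$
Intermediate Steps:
$D = - \frac{7}{2}$ ($D = \left(-21\right) \frac{1}{6} = - \frac{7}{2} \approx -3.5$)
$T{\left(w \right)} = 1$ ($T{\left(w \right)} = \frac{2 w}{2 w} = 2 w \frac{1}{2 w} = 1$)
$T{\left(-4 \right)} \left(-8 - 3\right) D = 1 \left(-8 - 3\right) \left(- \frac{7}{2}\right) = 1 \left(-11\right) \left(- \frac{7}{2}\right) = \left(-11\right) \left(- \frac{7}{2}\right) = \frac{77}{2}$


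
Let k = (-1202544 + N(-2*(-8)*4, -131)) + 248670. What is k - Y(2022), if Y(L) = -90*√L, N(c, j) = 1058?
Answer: -952816 + 90*√2022 ≈ -9.4877e+5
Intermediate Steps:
k = -952816 (k = (-1202544 + 1058) + 248670 = -1201486 + 248670 = -952816)
k - Y(2022) = -952816 - (-90)*√2022 = -952816 + 90*√2022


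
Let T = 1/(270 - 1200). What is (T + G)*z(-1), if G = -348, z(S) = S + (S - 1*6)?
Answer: 1294564/465 ≈ 2784.0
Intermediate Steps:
z(S) = -6 + 2*S (z(S) = S + (S - 6) = S + (-6 + S) = -6 + 2*S)
T = -1/930 (T = 1/(-930) = -1/930 ≈ -0.0010753)
(T + G)*z(-1) = (-1/930 - 348)*(-6 + 2*(-1)) = -323641*(-6 - 2)/930 = -323641/930*(-8) = 1294564/465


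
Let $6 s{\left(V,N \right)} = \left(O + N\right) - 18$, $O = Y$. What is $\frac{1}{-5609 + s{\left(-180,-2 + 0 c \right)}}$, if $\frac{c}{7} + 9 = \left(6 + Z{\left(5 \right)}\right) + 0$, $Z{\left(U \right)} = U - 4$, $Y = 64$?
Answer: $- \frac{3}{16805} \approx -0.00017852$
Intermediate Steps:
$O = 64$
$Z{\left(U \right)} = -4 + U$ ($Z{\left(U \right)} = U - 4 = -4 + U$)
$c = -14$ ($c = -63 + 7 \left(\left(6 + \left(-4 + 5\right)\right) + 0\right) = -63 + 7 \left(\left(6 + 1\right) + 0\right) = -63 + 7 \left(7 + 0\right) = -63 + 7 \cdot 7 = -63 + 49 = -14$)
$s{\left(V,N \right)} = \frac{23}{3} + \frac{N}{6}$ ($s{\left(V,N \right)} = \frac{\left(64 + N\right) - 18}{6} = \frac{46 + N}{6} = \frac{23}{3} + \frac{N}{6}$)
$\frac{1}{-5609 + s{\left(-180,-2 + 0 c \right)}} = \frac{1}{-5609 + \left(\frac{23}{3} + \frac{-2 + 0 \left(-14\right)}{6}\right)} = \frac{1}{-5609 + \left(\frac{23}{3} + \frac{-2 + 0}{6}\right)} = \frac{1}{-5609 + \left(\frac{23}{3} + \frac{1}{6} \left(-2\right)\right)} = \frac{1}{-5609 + \left(\frac{23}{3} - \frac{1}{3}\right)} = \frac{1}{-5609 + \frac{22}{3}} = \frac{1}{- \frac{16805}{3}} = - \frac{3}{16805}$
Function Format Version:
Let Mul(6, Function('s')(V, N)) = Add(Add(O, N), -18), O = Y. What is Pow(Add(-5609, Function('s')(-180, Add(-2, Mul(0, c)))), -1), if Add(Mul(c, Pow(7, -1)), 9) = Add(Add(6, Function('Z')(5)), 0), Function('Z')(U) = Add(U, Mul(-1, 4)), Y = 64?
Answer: Rational(-3, 16805) ≈ -0.00017852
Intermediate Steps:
O = 64
Function('Z')(U) = Add(-4, U) (Function('Z')(U) = Add(U, -4) = Add(-4, U))
c = -14 (c = Add(-63, Mul(7, Add(Add(6, Add(-4, 5)), 0))) = Add(-63, Mul(7, Add(Add(6, 1), 0))) = Add(-63, Mul(7, Add(7, 0))) = Add(-63, Mul(7, 7)) = Add(-63, 49) = -14)
Function('s')(V, N) = Add(Rational(23, 3), Mul(Rational(1, 6), N)) (Function('s')(V, N) = Mul(Rational(1, 6), Add(Add(64, N), -18)) = Mul(Rational(1, 6), Add(46, N)) = Add(Rational(23, 3), Mul(Rational(1, 6), N)))
Pow(Add(-5609, Function('s')(-180, Add(-2, Mul(0, c)))), -1) = Pow(Add(-5609, Add(Rational(23, 3), Mul(Rational(1, 6), Add(-2, Mul(0, -14))))), -1) = Pow(Add(-5609, Add(Rational(23, 3), Mul(Rational(1, 6), Add(-2, 0)))), -1) = Pow(Add(-5609, Add(Rational(23, 3), Mul(Rational(1, 6), -2))), -1) = Pow(Add(-5609, Add(Rational(23, 3), Rational(-1, 3))), -1) = Pow(Add(-5609, Rational(22, 3)), -1) = Pow(Rational(-16805, 3), -1) = Rational(-3, 16805)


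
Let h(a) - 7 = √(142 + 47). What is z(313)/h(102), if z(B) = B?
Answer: -313/20 + 939*√21/140 ≈ 15.086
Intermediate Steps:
h(a) = 7 + 3*√21 (h(a) = 7 + √(142 + 47) = 7 + √189 = 7 + 3*√21)
z(313)/h(102) = 313/(7 + 3*√21)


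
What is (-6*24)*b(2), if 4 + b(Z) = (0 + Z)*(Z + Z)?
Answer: -576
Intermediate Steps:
b(Z) = -4 + 2*Z**2 (b(Z) = -4 + (0 + Z)*(Z + Z) = -4 + Z*(2*Z) = -4 + 2*Z**2)
(-6*24)*b(2) = (-6*24)*(-4 + 2*2**2) = -144*(-4 + 2*4) = -144*(-4 + 8) = -144*4 = -576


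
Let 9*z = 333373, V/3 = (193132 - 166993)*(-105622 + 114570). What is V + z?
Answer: 6315411217/9 ≈ 7.0171e+8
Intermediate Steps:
V = 701675316 (V = 3*((193132 - 166993)*(-105622 + 114570)) = 3*(26139*8948) = 3*233891772 = 701675316)
z = 333373/9 (z = (⅑)*333373 = 333373/9 ≈ 37041.)
V + z = 701675316 + 333373/9 = 6315411217/9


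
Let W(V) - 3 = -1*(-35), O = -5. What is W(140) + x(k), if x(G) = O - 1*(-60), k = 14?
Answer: 93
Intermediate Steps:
x(G) = 55 (x(G) = -5 - 1*(-60) = -5 + 60 = 55)
W(V) = 38 (W(V) = 3 - 1*(-35) = 3 + 35 = 38)
W(140) + x(k) = 38 + 55 = 93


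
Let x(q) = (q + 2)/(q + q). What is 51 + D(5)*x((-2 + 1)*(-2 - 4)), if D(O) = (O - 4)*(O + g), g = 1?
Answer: 55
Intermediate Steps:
x(q) = (2 + q)/(2*q) (x(q) = (2 + q)/((2*q)) = (2 + q)*(1/(2*q)) = (2 + q)/(2*q))
D(O) = (1 + O)*(-4 + O) (D(O) = (O - 4)*(O + 1) = (-4 + O)*(1 + O) = (1 + O)*(-4 + O))
51 + D(5)*x((-2 + 1)*(-2 - 4)) = 51 + (-4 + 5**2 - 3*5)*((2 + (-2 + 1)*(-2 - 4))/(2*(((-2 + 1)*(-2 - 4))))) = 51 + (-4 + 25 - 15)*((2 - 1*(-6))/(2*((-1*(-6))))) = 51 + 6*((1/2)*(2 + 6)/6) = 51 + 6*((1/2)*(1/6)*8) = 51 + 6*(2/3) = 51 + 4 = 55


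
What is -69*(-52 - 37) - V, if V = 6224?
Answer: -83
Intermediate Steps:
-69*(-52 - 37) - V = -69*(-52 - 37) - 1*6224 = -69*(-89) - 6224 = 6141 - 6224 = -83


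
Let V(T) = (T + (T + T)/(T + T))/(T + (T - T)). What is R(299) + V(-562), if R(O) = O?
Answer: 168599/562 ≈ 300.00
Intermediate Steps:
V(T) = (1 + T)/T (V(T) = (T + (2*T)/((2*T)))/(T + 0) = (T + (2*T)*(1/(2*T)))/T = (T + 1)/T = (1 + T)/T)
R(299) + V(-562) = 299 + (1 - 562)/(-562) = 299 - 1/562*(-561) = 299 + 561/562 = 168599/562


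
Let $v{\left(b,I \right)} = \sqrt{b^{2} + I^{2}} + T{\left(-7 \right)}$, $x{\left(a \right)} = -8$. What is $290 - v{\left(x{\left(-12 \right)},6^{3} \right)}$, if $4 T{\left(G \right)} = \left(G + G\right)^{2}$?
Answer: $241 - 8 \sqrt{730} \approx 24.852$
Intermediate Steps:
$T{\left(G \right)} = G^{2}$ ($T{\left(G \right)} = \frac{\left(G + G\right)^{2}}{4} = \frac{\left(2 G\right)^{2}}{4} = \frac{4 G^{2}}{4} = G^{2}$)
$v{\left(b,I \right)} = 49 + \sqrt{I^{2} + b^{2}}$ ($v{\left(b,I \right)} = \sqrt{b^{2} + I^{2}} + \left(-7\right)^{2} = \sqrt{I^{2} + b^{2}} + 49 = 49 + \sqrt{I^{2} + b^{2}}$)
$290 - v{\left(x{\left(-12 \right)},6^{3} \right)} = 290 - \left(49 + \sqrt{\left(6^{3}\right)^{2} + \left(-8\right)^{2}}\right) = 290 - \left(49 + \sqrt{216^{2} + 64}\right) = 290 - \left(49 + \sqrt{46656 + 64}\right) = 290 - \left(49 + \sqrt{46720}\right) = 290 - \left(49 + 8 \sqrt{730}\right) = 241 - 8 \sqrt{730}$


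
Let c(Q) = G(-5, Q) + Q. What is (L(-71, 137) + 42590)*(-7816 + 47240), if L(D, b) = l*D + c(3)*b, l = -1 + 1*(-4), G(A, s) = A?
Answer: 1682261504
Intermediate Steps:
c(Q) = -5 + Q
l = -5 (l = -1 - 4 = -5)
L(D, b) = -5*D - 2*b (L(D, b) = -5*D + (-5 + 3)*b = -5*D - 2*b)
(L(-71, 137) + 42590)*(-7816 + 47240) = ((-5*(-71) - 2*137) + 42590)*(-7816 + 47240) = ((355 - 274) + 42590)*39424 = (81 + 42590)*39424 = 42671*39424 = 1682261504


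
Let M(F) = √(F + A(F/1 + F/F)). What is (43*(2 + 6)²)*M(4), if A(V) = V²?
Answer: 2752*√29 ≈ 14820.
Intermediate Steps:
M(F) = √(F + (1 + F)²) (M(F) = √(F + (F/1 + F/F)²) = √(F + (F*1 + 1)²) = √(F + (F + 1)²) = √(F + (1 + F)²))
(43*(2 + 6)²)*M(4) = (43*(2 + 6)²)*√(4 + (1 + 4)²) = (43*8²)*√(4 + 5²) = (43*64)*√(4 + 25) = 2752*√29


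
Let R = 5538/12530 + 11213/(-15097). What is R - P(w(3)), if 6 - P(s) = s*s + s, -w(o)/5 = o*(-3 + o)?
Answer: -595942082/94582705 ≈ -6.3008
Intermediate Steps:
w(o) = -5*o*(-3 + o)
P(s) = 6 - s - s**2 (P(s) = 6 - (s*s + s) = 6 - (s**2 + s) = 6 - (s + s**2) = 6 + (-s - s**2) = 6 - s - s**2)
R = -28445852/94582705 (R = 5538*(1/12530) + 11213*(-1/15097) = 2769/6265 - 11213/15097 = -28445852/94582705 ≈ -0.30075)
R - P(w(3)) = -28445852/94582705 - (6 - 5*3*(3 - 1*3) - (5*3*(3 - 1*3))**2) = -28445852/94582705 - (6 - 5*3*(3 - 3) - (5*3*(3 - 3))**2) = -28445852/94582705 - (6 - 5*3*0 - (5*3*0)**2) = -28445852/94582705 - (6 - 1*0 - 1*0**2) = -28445852/94582705 - (6 + 0 - 1*0) = -28445852/94582705 - (6 + 0 + 0) = -28445852/94582705 - 1*6 = -28445852/94582705 - 6 = -595942082/94582705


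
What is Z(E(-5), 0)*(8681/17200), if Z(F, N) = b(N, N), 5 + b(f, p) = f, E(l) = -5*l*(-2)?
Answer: -8681/3440 ≈ -2.5235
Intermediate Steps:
E(l) = 10*l
b(f, p) = -5 + f
Z(F, N) = -5 + N
Z(E(-5), 0)*(8681/17200) = (-5 + 0)*(8681/17200) = -43405/17200 = -5*8681/17200 = -8681/3440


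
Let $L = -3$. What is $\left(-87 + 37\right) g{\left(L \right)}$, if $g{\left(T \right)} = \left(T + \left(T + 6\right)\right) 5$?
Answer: $0$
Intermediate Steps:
$g{\left(T \right)} = 30 + 10 T$ ($g{\left(T \right)} = \left(T + \left(6 + T\right)\right) 5 = \left(6 + 2 T\right) 5 = 30 + 10 T$)
$\left(-87 + 37\right) g{\left(L \right)} = \left(-87 + 37\right) \left(30 + 10 \left(-3\right)\right) = - 50 \left(30 - 30\right) = \left(-50\right) 0 = 0$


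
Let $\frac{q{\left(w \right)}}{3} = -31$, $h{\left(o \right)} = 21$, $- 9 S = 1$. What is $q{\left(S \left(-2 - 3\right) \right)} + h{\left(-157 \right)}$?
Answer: $-72$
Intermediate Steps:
$S = - \frac{1}{9}$ ($S = \left(- \frac{1}{9}\right) 1 = - \frac{1}{9} \approx -0.11111$)
$q{\left(w \right)} = -93$ ($q{\left(w \right)} = 3 \left(-31\right) = -93$)
$q{\left(S \left(-2 - 3\right) \right)} + h{\left(-157 \right)} = -93 + 21 = -72$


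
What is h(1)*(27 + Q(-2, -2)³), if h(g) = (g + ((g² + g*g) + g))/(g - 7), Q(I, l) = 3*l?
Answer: 126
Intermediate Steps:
h(g) = (2*g + 2*g²)/(-7 + g) (h(g) = (g + ((g² + g²) + g))/(-7 + g) = (g + (2*g² + g))/(-7 + g) = (g + (g + 2*g²))/(-7 + g) = (2*g + 2*g²)/(-7 + g))
h(1)*(27 + Q(-2, -2)³) = (2*1*(1 + 1)/(-7 + 1))*(27 + (3*(-2))³) = (2*1*2/(-6))*(27 + (-6)³) = (2*1*(-⅙)*2)*(27 - 216) = -⅔*(-189) = 126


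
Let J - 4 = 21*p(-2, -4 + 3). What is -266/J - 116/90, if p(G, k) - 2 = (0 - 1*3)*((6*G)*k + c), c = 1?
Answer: -32864/34785 ≈ -0.94477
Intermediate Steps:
p(G, k) = -1 - 18*G*k (p(G, k) = 2 + (0 - 1*3)*((6*G)*k + 1) = 2 + (0 - 3)*(6*G*k + 1) = 2 - 3*(1 + 6*G*k) = 2 + (-3 - 18*G*k) = -1 - 18*G*k)
J = -773 (J = 4 + 21*(-1 - 18*(-2)*(-4 + 3)) = 4 + 21*(-1 - 18*(-2)*(-1)) = 4 + 21*(-1 - 36) = 4 + 21*(-37) = 4 - 777 = -773)
-266/J - 116/90 = -266/(-773) - 116/90 = -266*(-1/773) - 116*1/90 = 266/773 - 58/45 = -32864/34785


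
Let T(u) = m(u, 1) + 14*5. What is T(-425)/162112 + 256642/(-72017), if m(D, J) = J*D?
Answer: -41630313939/11674819904 ≈ -3.5658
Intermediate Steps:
m(D, J) = D*J
T(u) = 70 + u (T(u) = u*1 + 14*5 = u + 70 = 70 + u)
T(-425)/162112 + 256642/(-72017) = (70 - 425)/162112 + 256642/(-72017) = -355*1/162112 + 256642*(-1/72017) = -355/162112 - 256642/72017 = -41630313939/11674819904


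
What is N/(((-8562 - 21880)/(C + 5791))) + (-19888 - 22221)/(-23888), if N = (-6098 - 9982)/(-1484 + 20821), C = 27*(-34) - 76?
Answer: 13315187355433/7030918658576 ≈ 1.8938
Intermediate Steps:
C = -994 (C = -918 - 76 = -994)
N = -16080/19337 ≈ -0.83157
N/(((-8562 - 21880)/(C + 5791))) + (-19888 - 22221)/(-23888) = -16080*(-994 + 5791)/(-8562 - 21880)/19337 + (-19888 - 22221)/(-23888) = -16080/(19337*((-30442/4797))) - 42109*(-1/23888) = -16080/(19337*((-30442*1/4797))) + 42109/23888 = -16080/(19337*(-30442/4797)) + 42109/23888 = -16080/19337*(-4797/30442) + 42109/23888 = 38567880/294328477 + 42109/23888 = 13315187355433/7030918658576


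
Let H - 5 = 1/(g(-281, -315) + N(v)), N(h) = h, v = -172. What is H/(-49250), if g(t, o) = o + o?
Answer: -4009/39498500 ≈ -0.00010150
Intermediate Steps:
g(t, o) = 2*o
H = 4009/802 (H = 5 + 1/(2*(-315) - 172) = 5 + 1/(-630 - 172) = 5 + 1/(-802) = 5 - 1/802 = 4009/802 ≈ 4.9988)
H/(-49250) = (4009/802)/(-49250) = (4009/802)*(-1/49250) = -4009/39498500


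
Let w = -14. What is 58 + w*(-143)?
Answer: 2060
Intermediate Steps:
58 + w*(-143) = 58 - 14*(-143) = 58 + 2002 = 2060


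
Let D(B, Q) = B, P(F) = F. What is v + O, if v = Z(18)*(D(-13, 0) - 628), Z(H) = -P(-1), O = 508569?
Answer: 507928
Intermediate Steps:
Z(H) = 1 (Z(H) = -1*(-1) = 1)
v = -641 (v = 1*(-13 - 628) = 1*(-641) = -641)
v + O = -641 + 508569 = 507928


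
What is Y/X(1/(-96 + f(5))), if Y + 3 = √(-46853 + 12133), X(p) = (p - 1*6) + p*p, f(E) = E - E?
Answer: 27648/55391 - 36864*I*√2170/55391 ≈ 0.49914 - 31.002*I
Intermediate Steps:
f(E) = 0
X(p) = -6 + p + p² (X(p) = (p - 6) + p² = (-6 + p) + p² = -6 + p + p²)
Y = -3 + 4*I*√2170 (Y = -3 + √(-46853 + 12133) = -3 + √(-34720) = -3 + 4*I*√2170 ≈ -3.0 + 186.33*I)
Y/X(1/(-96 + f(5))) = (-3 + 4*I*√2170)/(-6 + 1/(-96 + 0) + (1/(-96 + 0))²) = (-3 + 4*I*√2170)/(-6 + 1/(-96) + (1/(-96))²) = (-3 + 4*I*√2170)/(-6 - 1/96 + (-1/96)²) = (-3 + 4*I*√2170)/(-6 - 1/96 + 1/9216) = (-3 + 4*I*√2170)/(-55391/9216) = (-3 + 4*I*√2170)*(-9216/55391) = 27648/55391 - 36864*I*√2170/55391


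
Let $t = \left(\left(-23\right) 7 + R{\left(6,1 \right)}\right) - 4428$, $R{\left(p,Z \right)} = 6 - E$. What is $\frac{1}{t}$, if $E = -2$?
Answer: $- \frac{1}{4581} \approx -0.00021829$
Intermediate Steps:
$R{\left(p,Z \right)} = 8$ ($R{\left(p,Z \right)} = 6 - -2 = 6 + 2 = 8$)
$t = -4581$ ($t = \left(\left(-23\right) 7 + 8\right) - 4428 = \left(-161 + 8\right) - 4428 = -153 - 4428 = -4581$)
$\frac{1}{t} = \frac{1}{-4581} = - \frac{1}{4581}$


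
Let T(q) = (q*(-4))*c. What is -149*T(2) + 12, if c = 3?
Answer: 3588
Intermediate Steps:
T(q) = -12*q (T(q) = (q*(-4))*3 = -4*q*3 = -12*q)
-149*T(2) + 12 = -149*(-12*2) + 12 = -149*(-24) + 12 = 3576 + 12 = 3588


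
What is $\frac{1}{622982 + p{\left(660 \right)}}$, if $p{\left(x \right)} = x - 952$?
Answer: $\frac{1}{622690} \approx 1.6059 \cdot 10^{-6}$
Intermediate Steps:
$p{\left(x \right)} = -952 + x$
$\frac{1}{622982 + p{\left(660 \right)}} = \frac{1}{622982 + \left(-952 + 660\right)} = \frac{1}{622982 - 292} = \frac{1}{622690}$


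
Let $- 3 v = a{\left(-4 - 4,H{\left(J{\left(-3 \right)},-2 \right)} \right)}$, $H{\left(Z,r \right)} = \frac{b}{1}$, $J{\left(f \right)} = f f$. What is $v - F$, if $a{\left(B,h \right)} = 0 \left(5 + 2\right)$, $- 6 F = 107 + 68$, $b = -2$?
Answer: $\frac{175}{6} \approx 29.167$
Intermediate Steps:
$F = - \frac{175}{6}$ ($F = - \frac{107 + 68}{6} = \left(- \frac{1}{6}\right) 175 = - \frac{175}{6} \approx -29.167$)
$J{\left(f \right)} = f^{2}$
$H{\left(Z,r \right)} = -2$ ($H{\left(Z,r \right)} = - \frac{2}{1} = \left(-2\right) 1 = -2$)
$a{\left(B,h \right)} = 0$ ($a{\left(B,h \right)} = 0 \cdot 7 = 0$)
$v = 0$ ($v = \left(- \frac{1}{3}\right) 0 = 0$)
$v - F = 0 - - \frac{175}{6} = 0 + \frac{175}{6} = \frac{175}{6}$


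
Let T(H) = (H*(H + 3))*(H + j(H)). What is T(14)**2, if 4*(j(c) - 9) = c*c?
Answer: 293642496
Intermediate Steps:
j(c) = 9 + c**2/4 (j(c) = 9 + (c*c)/4 = 9 + c**2/4)
T(H) = H*(3 + H)*(9 + H + H**2/4) (T(H) = (H*(H + 3))*(H + (9 + H**2/4)) = (H*(3 + H))*(9 + H + H**2/4) = H*(3 + H)*(9 + H + H**2/4))
T(14)**2 = ((1/4)*14*(108 + 14**3 + 7*14**2 + 48*14))**2 = ((1/4)*14*(108 + 2744 + 7*196 + 672))**2 = ((1/4)*14*(108 + 2744 + 1372 + 672))**2 = ((1/4)*14*4896)**2 = 17136**2 = 293642496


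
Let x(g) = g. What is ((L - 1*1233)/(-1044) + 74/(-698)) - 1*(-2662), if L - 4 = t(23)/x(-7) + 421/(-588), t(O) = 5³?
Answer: 570543718849/214241328 ≈ 2663.1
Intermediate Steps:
t(O) = 125
L = -8569/588 (L = 4 + (125/(-7) + 421/(-588)) = 4 + (125*(-⅐) + 421*(-1/588)) = 4 + (-125/7 - 421/588) = 4 - 10921/588 = -8569/588 ≈ -14.573)
((L - 1*1233)/(-1044) + 74/(-698)) - 1*(-2662) = ((-8569/588 - 1*1233)/(-1044) + 74/(-698)) - 1*(-2662) = ((-8569/588 - 1233)*(-1/1044) + 74*(-1/698)) + 2662 = (-733573/588*(-1/1044) - 37/349) + 2662 = (733573/613872 - 37/349) + 2662 = 233303713/214241328 + 2662 = 570543718849/214241328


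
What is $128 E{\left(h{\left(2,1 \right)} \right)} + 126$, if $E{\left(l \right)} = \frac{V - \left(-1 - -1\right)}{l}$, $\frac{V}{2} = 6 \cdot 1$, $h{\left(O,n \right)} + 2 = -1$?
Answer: $-386$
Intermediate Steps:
$h{\left(O,n \right)} = -3$ ($h{\left(O,n \right)} = -2 - 1 = -3$)
$V = 12$ ($V = 2 \cdot 6 \cdot 1 = 2 \cdot 6 = 12$)
$E{\left(l \right)} = \frac{12}{l}$ ($E{\left(l \right)} = \frac{12 - \left(-1 - -1\right)}{l} = \frac{12 - \left(-1 + 1\right)}{l} = \frac{12 - 0}{l} = \frac{12 + 0}{l} = \frac{12}{l}$)
$128 E{\left(h{\left(2,1 \right)} \right)} + 126 = 128 \frac{12}{-3} + 126 = 128 \cdot 12 \left(- \frac{1}{3}\right) + 126 = 128 \left(-4\right) + 126 = -512 + 126 = -386$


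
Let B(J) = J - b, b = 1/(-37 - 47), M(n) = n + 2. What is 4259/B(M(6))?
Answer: 357756/673 ≈ 531.58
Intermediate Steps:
M(n) = 2 + n
b = -1/84 (b = 1/(-84) = -1/84 ≈ -0.011905)
B(J) = 1/84 + J (B(J) = J - 1*(-1/84) = J + 1/84 = 1/84 + J)
4259/B(M(6)) = 4259/(1/84 + (2 + 6)) = 4259/(1/84 + 8) = 4259/(673/84) = 4259*(84/673) = 357756/673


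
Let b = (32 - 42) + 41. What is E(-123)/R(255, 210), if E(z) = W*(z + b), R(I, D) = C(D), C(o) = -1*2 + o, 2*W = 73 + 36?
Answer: -2507/104 ≈ -24.106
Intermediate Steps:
W = 109/2 (W = (73 + 36)/2 = (1/2)*109 = 109/2 ≈ 54.500)
C(o) = -2 + o
b = 31 (b = -10 + 41 = 31)
R(I, D) = -2 + D
E(z) = 3379/2 + 109*z/2 (E(z) = 109*(z + 31)/2 = 109*(31 + z)/2 = 3379/2 + 109*z/2)
E(-123)/R(255, 210) = (3379/2 + (109/2)*(-123))/(-2 + 210) = (3379/2 - 13407/2)/208 = -5014*1/208 = -2507/104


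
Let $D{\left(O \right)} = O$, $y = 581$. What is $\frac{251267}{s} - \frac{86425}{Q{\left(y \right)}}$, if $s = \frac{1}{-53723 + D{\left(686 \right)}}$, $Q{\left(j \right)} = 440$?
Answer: $- \frac{1172727430637}{88} \approx -1.3326 \cdot 10^{10}$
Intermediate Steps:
$s = - \frac{1}{53037}$ ($s = \frac{1}{-53723 + 686} = \frac{1}{-53037} = - \frac{1}{53037} \approx -1.8855 \cdot 10^{-5}$)
$\frac{251267}{s} - \frac{86425}{Q{\left(y \right)}} = \frac{251267}{- \frac{1}{53037}} - \frac{86425}{440} = 251267 \left(-53037\right) - \frac{17285}{88} = -13326447879 - \frac{17285}{88} = - \frac{1172727430637}{88}$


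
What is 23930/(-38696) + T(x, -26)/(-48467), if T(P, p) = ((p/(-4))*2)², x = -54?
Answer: -583177467/937739516 ≈ -0.62190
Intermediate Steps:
T(P, p) = p²/4 (T(P, p) = (-p/4*2)² = (-p/2)² = p²/4)
23930/(-38696) + T(x, -26)/(-48467) = 23930/(-38696) + ((¼)*(-26)²)/(-48467) = 23930*(-1/38696) + ((¼)*676)*(-1/48467) = -11965/19348 + 169*(-1/48467) = -11965/19348 - 169/48467 = -583177467/937739516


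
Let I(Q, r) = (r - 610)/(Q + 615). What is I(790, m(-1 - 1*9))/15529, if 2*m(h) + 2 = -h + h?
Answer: -611/21818245 ≈ -2.8004e-5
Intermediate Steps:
m(h) = -1 (m(h) = -1 + (-h + h)/2 = -1 + (½)*0 = -1 + 0 = -1)
I(Q, r) = (-610 + r)/(615 + Q)
I(790, m(-1 - 1*9))/15529 = ((-610 - 1)/(615 + 790))/15529 = (-611/1405)*(1/15529) = ((1/1405)*(-611))*(1/15529) = -611/1405*1/15529 = -611/21818245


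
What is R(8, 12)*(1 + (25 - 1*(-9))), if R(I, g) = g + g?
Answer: 840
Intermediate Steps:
R(I, g) = 2*g
R(8, 12)*(1 + (25 - 1*(-9))) = (2*12)*(1 + (25 - 1*(-9))) = 24*(1 + (25 + 9)) = 24*(1 + 34) = 24*35 = 840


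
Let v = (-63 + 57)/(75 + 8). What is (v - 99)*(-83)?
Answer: 8223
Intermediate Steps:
v = -6/83 ≈ -0.072289
(v - 99)*(-83) = (-6/83 - 99)*(-83) = -8223/83*(-83) = 8223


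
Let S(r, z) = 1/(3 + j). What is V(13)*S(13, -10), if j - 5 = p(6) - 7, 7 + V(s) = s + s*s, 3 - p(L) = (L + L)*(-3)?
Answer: 35/8 ≈ 4.3750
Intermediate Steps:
p(L) = 3 + 6*L (p(L) = 3 - (L + L)*(-3) = 3 - 2*L*(-3) = 3 - (-6)*L = 3 + 6*L)
V(s) = -7 + s + s² (V(s) = -7 + (s + s*s) = -7 + (s + s²) = -7 + s + s²)
j = 37 (j = 5 + ((3 + 6*6) - 7) = 5 + ((3 + 36) - 7) = 5 + (39 - 7) = 5 + 32 = 37)
S(r, z) = 1/40 (S(r, z) = 1/(3 + 37) = 1/40)
V(13)*S(13, -10) = (-7 + 13 + 13²)*(1/40) = (-7 + 13 + 169)*(1/40) = 175*(1/40) = 35/8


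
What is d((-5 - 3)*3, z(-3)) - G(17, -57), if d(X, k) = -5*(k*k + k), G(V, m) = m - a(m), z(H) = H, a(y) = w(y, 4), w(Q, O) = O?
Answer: 31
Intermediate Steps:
a(y) = 4
G(V, m) = -4 + m (G(V, m) = m - 1*4 = m - 4 = -4 + m)
d(X, k) = -5*k - 5*k² (d(X, k) = -5*(k² + k) = -5*(k + k²) = -5*k - 5*k²)
d((-5 - 3)*3, z(-3)) - G(17, -57) = -5*(-3)*(1 - 3) - (-4 - 57) = -5*(-3)*(-2) - 1*(-61) = -30 + 61 = 31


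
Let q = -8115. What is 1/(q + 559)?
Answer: -1/7556 ≈ -0.00013235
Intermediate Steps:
1/(q + 559) = 1/(-8115 + 559) = 1/(-7556) = -1/7556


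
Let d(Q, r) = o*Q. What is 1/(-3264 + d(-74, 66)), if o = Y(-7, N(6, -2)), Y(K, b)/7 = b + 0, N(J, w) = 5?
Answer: -1/5854 ≈ -0.00017082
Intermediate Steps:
Y(K, b) = 7*b (Y(K, b) = 7*(b + 0) = 7*b)
o = 35 (o = 7*5 = 35)
d(Q, r) = 35*Q
1/(-3264 + d(-74, 66)) = 1/(-3264 + 35*(-74)) = 1/(-3264 - 2590) = 1/(-5854) = -1/5854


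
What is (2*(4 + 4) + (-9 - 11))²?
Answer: 16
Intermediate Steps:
(2*(4 + 4) + (-9 - 11))² = (2*8 - 20)² = (16 - 20)² = (-4)² = 16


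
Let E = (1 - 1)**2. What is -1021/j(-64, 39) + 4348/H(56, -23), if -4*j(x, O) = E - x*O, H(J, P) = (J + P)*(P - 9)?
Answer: -5677/2288 ≈ -2.4812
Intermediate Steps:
E = 0 (E = 0**2 = 0)
H(J, P) = (-9 + P)*(J + P) (H(J, P) = (J + P)*(-9 + P) = (-9 + P)*(J + P))
j(x, O) = O*x/4 (j(x, O) = -(0 - x*O)/4 = -(0 - O*x)/4 = -(-1)*O*x/4 = O*x/4)
-1021/j(-64, 39) + 4348/H(56, -23) = -1021/((1/4)*39*(-64)) + 4348/((-23)**2 - 9*56 - 9*(-23) + 56*(-23)) = -1021/(-624) + 4348/(529 - 504 + 207 - 1288) = -1021*(-1/624) + 4348/(-1056) = 1021/624 + 4348*(-1/1056) = 1021/624 - 1087/264 = -5677/2288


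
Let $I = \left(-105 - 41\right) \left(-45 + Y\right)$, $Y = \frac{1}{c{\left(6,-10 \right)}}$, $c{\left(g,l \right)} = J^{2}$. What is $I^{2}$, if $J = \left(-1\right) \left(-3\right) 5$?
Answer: $\frac{2184791434816}{50625} \approx 4.3156 \cdot 10^{7}$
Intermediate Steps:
$J = 15$ ($J = 3 \cdot 5 = 15$)
$c{\left(g,l \right)} = 225$ ($c{\left(g,l \right)} = 15^{2} = 225$)
$Y = \frac{1}{225} \approx 0.0044444$
$I = \frac{1478104}{225}$ ($I = \left(-105 - 41\right) \left(-45 + \frac{1}{225}\right) = \left(-146\right) \left(- \frac{10124}{225}\right) = \frac{1478104}{225} \approx 6569.4$)
$I^{2} = \left(\frac{1478104}{225}\right)^{2} = \frac{2184791434816}{50625}$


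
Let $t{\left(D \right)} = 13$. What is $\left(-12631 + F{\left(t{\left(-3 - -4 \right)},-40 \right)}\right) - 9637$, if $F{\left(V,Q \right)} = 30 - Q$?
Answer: $-22198$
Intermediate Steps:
$\left(-12631 + F{\left(t{\left(-3 - -4 \right)},-40 \right)}\right) - 9637 = \left(-12631 + \left(30 - -40\right)\right) - 9637 = \left(-12631 + \left(30 + 40\right)\right) - 9637 = \left(-12631 + 70\right) - 9637 = -12561 - 9637 = -22198$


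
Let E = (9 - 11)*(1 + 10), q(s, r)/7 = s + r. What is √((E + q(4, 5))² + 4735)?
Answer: 4*√401 ≈ 80.100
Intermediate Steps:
q(s, r) = 7*r + 7*s (q(s, r) = 7*(s + r) = 7*(r + s) = 7*r + 7*s)
E = -22 (E = -2*11 = -22)
√((E + q(4, 5))² + 4735) = √((-22 + (7*5 + 7*4))² + 4735) = √((-22 + (35 + 28))² + 4735) = √((-22 + 63)² + 4735) = √(41² + 4735) = √(1681 + 4735) = √6416 = 4*√401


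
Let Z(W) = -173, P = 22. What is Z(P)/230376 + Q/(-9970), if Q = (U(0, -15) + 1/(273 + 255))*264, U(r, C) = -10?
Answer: 303176321/1148424360 ≈ 0.26399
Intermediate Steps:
Q = -5279/2 (Q = (-10 + 1/(273 + 255))*264 = (-10 + 1/528)*264 = -5279/528*264 = -5279/2 ≈ -2639.5)
Z(P)/230376 + Q/(-9970) = -173/230376 - 5279/2/(-9970) = -173*1/230376 - 5279/2*(-1/9970) = -173/230376 + 5279/19940 = 303176321/1148424360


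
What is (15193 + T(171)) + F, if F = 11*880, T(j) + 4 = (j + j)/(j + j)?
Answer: 24870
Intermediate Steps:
T(j) = -3 (T(j) = -4 + (j + j)/(j + j) = -4 + (2*j)/((2*j)) = -4 + (2*j)*(1/(2*j)) = -4 + 1 = -3)
F = 9680
(15193 + T(171)) + F = (15193 - 3) + 9680 = 15190 + 9680 = 24870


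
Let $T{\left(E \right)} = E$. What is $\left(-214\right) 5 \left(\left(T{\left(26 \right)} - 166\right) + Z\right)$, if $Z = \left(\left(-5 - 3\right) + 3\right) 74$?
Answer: $545700$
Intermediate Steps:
$Z = -370$ ($Z = \left(-8 + 3\right) 74 = \left(-5\right) 74 = -370$)
$\left(-214\right) 5 \left(\left(T{\left(26 \right)} - 166\right) + Z\right) = \left(-214\right) 5 \left(\left(26 - 166\right) - 370\right) = - 1070 \left(-140 - 370\right) = \left(-1070\right) \left(-510\right) = 545700$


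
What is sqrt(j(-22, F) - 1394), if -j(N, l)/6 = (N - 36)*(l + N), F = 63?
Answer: sqrt(12874) ≈ 113.46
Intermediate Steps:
j(N, l) = -6*(-36 + N)*(N + l) (j(N, l) = -6*(N - 36)*(l + N) = -6*(-36 + N)*(N + l))
sqrt(j(-22, F) - 1394) = sqrt((-6*(-22)**2 + 216*(-22) + 216*63 - 6*(-22)*63) - 1394) = sqrt((-6*484 - 4752 + 13608 + 8316) - 1394) = sqrt((-2904 - 4752 + 13608 + 8316) - 1394) = sqrt(14268 - 1394) = sqrt(12874)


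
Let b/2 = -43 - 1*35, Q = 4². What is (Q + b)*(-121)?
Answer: 16940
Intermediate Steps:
Q = 16
b = -156 (b = 2*(-43 - 1*35) = 2*(-43 - 35) = 2*(-78) = -156)
(Q + b)*(-121) = (16 - 156)*(-121) = -140*(-121) = 16940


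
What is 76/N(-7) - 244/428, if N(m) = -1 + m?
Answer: -2155/214 ≈ -10.070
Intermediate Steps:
76/N(-7) - 244/428 = 76/(-1 - 7) - 244/428 = 76/(-8) - 244*1/428 = 76*(-⅛) - 61/107 = -19/2 - 61/107 = -2155/214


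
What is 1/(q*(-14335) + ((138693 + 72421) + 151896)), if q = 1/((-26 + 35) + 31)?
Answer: 8/2901213 ≈ 2.7575e-6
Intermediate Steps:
q = 1/40 (q = 1/(9 + 31) = 1/40 ≈ 0.025000)
1/(q*(-14335) + ((138693 + 72421) + 151896)) = 1/((1/40)*(-14335) + ((138693 + 72421) + 151896)) = 1/(-2867/8 + (211114 + 151896)) = 1/(-2867/8 + 363010) = 1/(2901213/8) = 8/2901213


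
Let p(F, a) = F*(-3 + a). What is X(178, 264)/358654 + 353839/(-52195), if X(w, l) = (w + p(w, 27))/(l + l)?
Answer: -3045727987319/449278692720 ≈ -6.7792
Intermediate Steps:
X(w, l) = 25*w/(2*l) (X(w, l) = (w + w*(-3 + 27))/(l + l) = (w + w*24)/((2*l)) = (w + 24*w)*(1/(2*l)) = (25*w)*(1/(2*l)) = 25*w/(2*l))
X(178, 264)/358654 + 353839/(-52195) = ((25/2)*178/264)/358654 + 353839/(-52195) = ((25/2)*178*(1/264))*(1/358654) + 353839*(-1/52195) = (2225/264)*(1/358654) - 353839/52195 = 2225/94684656 - 353839/52195 = -3045727987319/449278692720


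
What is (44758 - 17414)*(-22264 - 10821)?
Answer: -904676240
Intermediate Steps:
(44758 - 17414)*(-22264 - 10821) = 27344*(-33085) = -904676240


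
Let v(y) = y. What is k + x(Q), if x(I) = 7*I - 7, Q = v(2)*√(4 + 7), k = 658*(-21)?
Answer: -13825 + 14*√11 ≈ -13779.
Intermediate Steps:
k = -13818
Q = 2*√11 (Q = 2*√(4 + 7) = 2*√11 ≈ 6.6332)
x(I) = -7 + 7*I
k + x(Q) = -13818 + (-7 + 7*(2*√11)) = -13818 + (-7 + 14*√11) = -13825 + 14*√11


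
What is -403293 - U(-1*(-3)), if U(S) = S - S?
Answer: -403293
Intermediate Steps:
U(S) = 0
-403293 - U(-1*(-3)) = -403293 - 1*0 = -403293 + 0 = -403293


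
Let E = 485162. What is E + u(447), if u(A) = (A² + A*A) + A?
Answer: 885227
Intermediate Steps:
u(A) = A + 2*A² (u(A) = (A² + A²) + A = 2*A² + A = A + 2*A²)
E + u(447) = 485162 + 447*(1 + 2*447) = 485162 + 447*(1 + 894) = 485162 + 447*895 = 485162 + 400065 = 885227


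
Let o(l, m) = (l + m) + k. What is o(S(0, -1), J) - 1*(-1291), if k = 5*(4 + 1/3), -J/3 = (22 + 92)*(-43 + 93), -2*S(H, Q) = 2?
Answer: -47365/3 ≈ -15788.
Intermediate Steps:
S(H, Q) = -1 (S(H, Q) = -½*2 = -1)
J = -17100 (J = -3*(22 + 92)*(-43 + 93) = -342*50 = -3*5700 = -17100)
k = 65/3 (k = 5*(4 + ⅓) = 5*(13/3) = 65/3 ≈ 21.667)
o(l, m) = 65/3 + l + m (o(l, m) = (l + m) + 65/3 = 65/3 + l + m)
o(S(0, -1), J) - 1*(-1291) = (65/3 - 1 - 17100) - 1*(-1291) = -51238/3 + 1291 = -47365/3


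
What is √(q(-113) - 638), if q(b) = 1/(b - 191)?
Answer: I*√3685107/76 ≈ 25.259*I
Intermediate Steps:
q(b) = 1/(-191 + b)
√(q(-113) - 638) = √(1/(-191 - 113) - 638) = √(1/(-304) - 638) = √(-1/304 - 638) = √(-193953/304) = I*√3685107/76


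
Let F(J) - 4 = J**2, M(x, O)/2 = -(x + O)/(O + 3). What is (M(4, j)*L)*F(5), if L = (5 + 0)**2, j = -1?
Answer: -2175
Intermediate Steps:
M(x, O) = -2*(O + x)/(3 + O) (M(x, O) = 2*(-(x + O)/(O + 3)) = 2*(-(O + x)/(3 + O)) = -2*(O + x)/(3 + O))
F(J) = 4 + J**2
L = 25 (L = 5**2 = 25)
(M(4, j)*L)*F(5) = ((2*(-1*(-1) - 1*4)/(3 - 1))*25)*(4 + 5**2) = ((2*(1 - 4)/2)*25)*(4 + 25) = ((2*(1/2)*(-3))*25)*29 = -3*25*29 = -75*29 = -2175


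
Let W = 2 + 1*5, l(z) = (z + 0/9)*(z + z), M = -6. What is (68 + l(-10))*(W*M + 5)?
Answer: -9916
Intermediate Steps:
l(z) = 2*z² (l(z) = (z + 0*(⅑))*(2*z) = (z + 0)*(2*z) = z*(2*z) = 2*z²)
W = 7 (W = 2 + 5 = 7)
(68 + l(-10))*(W*M + 5) = (68 + 2*(-10)²)*(7*(-6) + 5) = (68 + 2*100)*(-42 + 5) = (68 + 200)*(-37) = 268*(-37) = -9916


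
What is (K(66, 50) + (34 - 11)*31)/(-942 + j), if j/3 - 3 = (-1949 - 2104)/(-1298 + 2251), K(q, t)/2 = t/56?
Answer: -9536671/12618312 ≈ -0.75578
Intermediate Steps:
K(q, t) = t/28 (K(q, t) = 2*(t/56) = t/28)
j = -3582/953 (j = 9 + 3*((-1949 - 2104)/(-1298 + 2251)) = 9 + 3*(-4053/953) = 9 - 12159/953 = -3582/953 ≈ -3.7587)
(K(66, 50) + (34 - 11)*31)/(-942 + j) = ((1/28)*50 + (34 - 11)*31)/(-942 - 3582/953) = (25/14 + 23*31)/(-901308/953) = (25/14 + 713)*(-953/901308) = (10007/14)*(-953/901308) = -9536671/12618312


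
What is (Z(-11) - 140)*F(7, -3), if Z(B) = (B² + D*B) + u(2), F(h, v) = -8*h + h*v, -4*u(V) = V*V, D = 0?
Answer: 1540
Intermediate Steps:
u(V) = -V²/4 (u(V) = -V*V/4 = -V²/4)
Z(B) = -1 + B² (Z(B) = (B² + 0*B) - ¼*2² = (B² + 0) - ¼*4 = B² - 1 = -1 + B²)
(Z(-11) - 140)*F(7, -3) = ((-1 + (-11)²) - 140)*(7*(-8 - 3)) = ((-1 + 121) - 140)*(7*(-11)) = (120 - 140)*(-77) = -20*(-77) = 1540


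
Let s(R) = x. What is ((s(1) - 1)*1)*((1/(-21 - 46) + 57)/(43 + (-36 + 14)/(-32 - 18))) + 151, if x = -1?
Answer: 5398081/36381 ≈ 148.38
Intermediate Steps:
s(R) = -1
((s(1) - 1)*1)*((1/(-21 - 46) + 57)/(43 + (-36 + 14)/(-32 - 18))) + 151 = ((-1 - 1)*1)*((1/(-21 - 46) + 57)/(43 + (-36 + 14)/(-32 - 18))) + 151 = (-2*1)*((1/(-67) + 57)/(43 - 22/(-50))) + 151 = -2*(-1/67 + 57)/(43 - 22*(-1/50)) + 151 = -7636/(67*(43 + 11/25)) + 151 = -7636/(67*1086/25) + 151 = -7636*25/(67*1086) + 151 = -2*47725/36381 + 151 = -95450/36381 + 151 = 5398081/36381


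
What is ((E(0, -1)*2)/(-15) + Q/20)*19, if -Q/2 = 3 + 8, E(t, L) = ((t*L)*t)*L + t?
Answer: -209/10 ≈ -20.900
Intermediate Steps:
E(t, L) = t + L**2*t**2 (E(t, L) = ((L*t)*t)*L + t = (L*t**2)*L + t = L**2*t**2 + t = t + L**2*t**2)
Q = -22 (Q = -2*(3 + 8) = -2*11 = -22)
((E(0, -1)*2)/(-15) + Q/20)*19 = (((0*(1 + 0*(-1)**2))*2)/(-15) - 22/20)*19 = (((0*(1 + 0*1))*2)*(-1/15) - 22*1/20)*19 = (((0*(1 + 0))*2)*(-1/15) - 11/10)*19 = (((0*1)*2)*(-1/15) - 11/10)*19 = ((0*2)*(-1/15) - 11/10)*19 = (0*(-1/15) - 11/10)*19 = (0 - 11/10)*19 = -11/10*19 = -209/10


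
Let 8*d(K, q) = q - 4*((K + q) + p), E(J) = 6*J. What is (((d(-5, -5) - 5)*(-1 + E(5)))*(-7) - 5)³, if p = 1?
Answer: 5706550403/512 ≈ 1.1146e+7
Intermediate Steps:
d(K, q) = -½ - 3*q/8 - K/2 (d(K, q) = (q - 4*((K + q) + 1))/8 = (q - 4*(1 + K + q))/8 = (q + (-4 - 4*K - 4*q))/8 = (-4 - 4*K - 3*q)/8 = -½ - 3*q/8 - K/2)
(((d(-5, -5) - 5)*(-1 + E(5)))*(-7) - 5)³ = ((((-½ - 3/8*(-5) - ½*(-5)) - 5)*(-1 + 6*5))*(-7) - 5)³ = ((((-½ + 15/8 + 5/2) - 5)*(-1 + 30))*(-7) - 5)³ = (((31/8 - 5)*29)*(-7) - 5)³ = (-9/8*29*(-7) - 5)³ = (-261/8*(-7) - 5)³ = (1827/8 - 5)³ = (1787/8)³ = 5706550403/512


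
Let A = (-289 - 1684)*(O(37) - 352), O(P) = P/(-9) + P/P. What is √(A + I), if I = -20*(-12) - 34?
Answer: √6307562/3 ≈ 837.16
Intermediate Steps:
O(P) = 1 - P/9 (O(P) = P*(-⅑) + 1 = -P/9 + 1 = 1 - P/9)
I = 206 (I = 240 - 34 = 206)
A = 6305708/9 (A = (-289 - 1684)*((1 - ⅑*37) - 352) = -1973*((1 - 37/9) - 352) = -1973*(-28/9 - 352) = -1973*(-3196/9) = 6305708/9 ≈ 7.0063e+5)
√(A + I) = √(6305708/9 + 206) = √(6307562/9) = √6307562/3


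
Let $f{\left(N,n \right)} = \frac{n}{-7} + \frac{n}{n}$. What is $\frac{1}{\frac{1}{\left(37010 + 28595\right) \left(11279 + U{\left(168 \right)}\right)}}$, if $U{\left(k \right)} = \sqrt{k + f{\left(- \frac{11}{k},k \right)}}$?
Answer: $739958795 + 65605 \sqrt{145} \approx 7.4075 \cdot 10^{8}$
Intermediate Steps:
$f{\left(N,n \right)} = 1 - \frac{n}{7}$ ($f{\left(N,n \right)} = n \left(- \frac{1}{7}\right) + 1 = - \frac{n}{7} + 1 = 1 - \frac{n}{7}$)
$U{\left(k \right)} = \sqrt{1 + \frac{6 k}{7}}$ ($U{\left(k \right)} = \sqrt{k - \left(-1 + \frac{k}{7}\right)} = \sqrt{1 + \frac{6 k}{7}}$)
$\frac{1}{\frac{1}{\left(37010 + 28595\right) \left(11279 + U{\left(168 \right)}\right)}} = \frac{1}{\frac{1}{\left(37010 + 28595\right) \left(11279 + \frac{\sqrt{49 + 42 \cdot 168}}{7}\right)}} = \frac{1}{\frac{1}{65605 \left(11279 + \frac{\sqrt{49 + 7056}}{7}\right)}} = \frac{1}{\frac{1}{65605 \left(11279 + \frac{\sqrt{7105}}{7}\right)}} = \frac{1}{\frac{1}{65605 \left(11279 + \frac{7 \sqrt{145}}{7}\right)}} = \frac{1}{\frac{1}{65605 \left(11279 + \sqrt{145}\right)}} = \frac{1}{\frac{1}{739958795 + 65605 \sqrt{145}}} = 739958795 + 65605 \sqrt{145}$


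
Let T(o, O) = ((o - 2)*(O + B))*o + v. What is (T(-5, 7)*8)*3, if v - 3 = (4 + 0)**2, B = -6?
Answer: 1296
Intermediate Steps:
v = 19 (v = 3 + (4 + 0)**2 = 3 + 4**2 = 3 + 16 = 19)
T(o, O) = 19 + o*(-6 + O)*(-2 + o) (T(o, O) = ((o - 2)*(O - 6))*o + 19 = ((-2 + o)*(-6 + O))*o + 19 = ((-6 + O)*(-2 + o))*o + 19 = o*(-6 + O)*(-2 + o) + 19 = 19 + o*(-6 + O)*(-2 + o))
(T(-5, 7)*8)*3 = ((19 - 6*(-5)**2 + 12*(-5) + 7*(-5)**2 - 2*7*(-5))*8)*3 = ((19 - 6*25 - 60 + 7*25 + 70)*8)*3 = ((19 - 150 - 60 + 175 + 70)*8)*3 = (54*8)*3 = 432*3 = 1296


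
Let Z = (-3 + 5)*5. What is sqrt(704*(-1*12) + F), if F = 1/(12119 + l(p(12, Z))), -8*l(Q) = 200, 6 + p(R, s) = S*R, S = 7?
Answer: I*sqrt(1235645322434)/12094 ≈ 91.913*I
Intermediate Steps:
Z = 10 (Z = 2*5 = 10)
p(R, s) = -6 + 7*R
l(Q) = -25 (l(Q) = -1/8*200 = -25)
F = 1/12094 (F = 1/(12119 - 25) = 1/12094 ≈ 8.2686e-5)
sqrt(704*(-1*12) + F) = sqrt(704*(-1*12) + 1/12094) = sqrt(704*(-12) + 1/12094) = sqrt(-8448 + 1/12094) = sqrt(-102170111/12094) = I*sqrt(1235645322434)/12094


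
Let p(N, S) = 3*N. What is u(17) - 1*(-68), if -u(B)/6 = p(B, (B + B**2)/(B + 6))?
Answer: -238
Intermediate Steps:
u(B) = -18*B
u(17) - 1*(-68) = -18*17 - 1*(-68) = -306 + 68 = -238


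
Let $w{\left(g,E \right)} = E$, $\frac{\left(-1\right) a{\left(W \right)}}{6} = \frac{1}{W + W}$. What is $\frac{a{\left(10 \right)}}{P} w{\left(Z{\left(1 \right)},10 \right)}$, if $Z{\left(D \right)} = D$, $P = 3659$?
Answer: $- \frac{3}{3659} \approx -0.0008199$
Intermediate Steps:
$a{\left(W \right)} = - \frac{3}{W}$ ($a{\left(W \right)} = - \frac{6}{W + W} = - \frac{6}{2 W} = - 6 \frac{1}{2 W} = - \frac{3}{W}$)
$\frac{a{\left(10 \right)}}{P} w{\left(Z{\left(1 \right)},10 \right)} = \frac{\left(-3\right) \frac{1}{10}}{3659} \cdot 10 = \left(-3\right) \frac{1}{10} \cdot \frac{1}{3659} \cdot 10 = \left(- \frac{3}{10}\right) \frac{1}{3659} \cdot 10 = \left(- \frac{3}{36590}\right) 10 = - \frac{3}{3659}$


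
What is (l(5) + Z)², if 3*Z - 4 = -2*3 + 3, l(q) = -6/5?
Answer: 169/225 ≈ 0.75111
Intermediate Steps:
l(q) = -6/5 (l(q) = -6*⅕ = -6/5)
Z = ⅓ (Z = 4/3 + (-2*3 + 3)/3 = 4/3 + (-6 + 3)/3 = 4/3 + (⅓)*(-3) = 4/3 - 1 = ⅓ ≈ 0.33333)
(l(5) + Z)² = (-6/5 + ⅓)² = (-13/15)² = 169/225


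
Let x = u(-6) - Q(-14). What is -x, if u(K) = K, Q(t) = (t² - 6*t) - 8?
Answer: 278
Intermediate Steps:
Q(t) = -8 + t² - 6*t
x = -278 (x = -6 - (-8 + (-14)² - 6*(-14)) = -6 - (-8 + 196 + 84) = -6 - 1*272 = -6 - 272 = -278)
-x = -1*(-278) = 278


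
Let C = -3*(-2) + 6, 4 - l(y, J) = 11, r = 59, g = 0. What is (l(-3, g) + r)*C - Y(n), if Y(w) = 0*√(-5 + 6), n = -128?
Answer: 624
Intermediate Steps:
l(y, J) = -7 (l(y, J) = 4 - 1*11 = 4 - 11 = -7)
C = 12 (C = 6 + 6 = 12)
Y(w) = 0 (Y(w) = 0*√1 = 0*1 = 0)
(l(-3, g) + r)*C - Y(n) = (-7 + 59)*12 - 1*0 = 52*12 + 0 = 624 + 0 = 624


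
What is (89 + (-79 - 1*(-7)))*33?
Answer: 561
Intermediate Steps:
(89 + (-79 - 1*(-7)))*33 = (89 + (-79 + 7))*33 = (89 - 72)*33 = 17*33 = 561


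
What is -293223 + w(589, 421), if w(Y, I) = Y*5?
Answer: -290278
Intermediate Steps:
w(Y, I) = 5*Y
-293223 + w(589, 421) = -293223 + 5*589 = -293223 + 2945 = -290278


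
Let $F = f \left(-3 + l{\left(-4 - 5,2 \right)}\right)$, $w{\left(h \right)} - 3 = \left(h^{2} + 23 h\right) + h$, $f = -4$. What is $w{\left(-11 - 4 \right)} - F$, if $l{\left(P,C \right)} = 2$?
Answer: $-136$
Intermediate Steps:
$w{\left(h \right)} = 3 + h^{2} + 24 h$ ($w{\left(h \right)} = 3 + \left(\left(h^{2} + 23 h\right) + h\right) = 3 + \left(h^{2} + 24 h\right) = 3 + h^{2} + 24 h$)
$F = 4$ ($F = - 4 \left(-3 + 2\right) = \left(-4\right) \left(-1\right) = 4$)
$w{\left(-11 - 4 \right)} - F = \left(3 + \left(-11 - 4\right)^{2} + 24 \left(-11 - 4\right)\right) - 4 = \left(3 + \left(-15\right)^{2} + 24 \left(-15\right)\right) - 4 = \left(3 + 225 - 360\right) - 4 = -132 - 4 = -136$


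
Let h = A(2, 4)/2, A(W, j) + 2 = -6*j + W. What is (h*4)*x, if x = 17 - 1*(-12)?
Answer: -1392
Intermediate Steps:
A(W, j) = -2 + W - 6*j (A(W, j) = -2 + (-6*j + W) = -2 + (W - 6*j) = -2 + W - 6*j)
h = -12 (h = (-2 + 2 - 6*4)/2 = (-2 + 2 - 24)*(1/2) = -24*1/2 = -12)
x = 29 (x = 17 + 12 = 29)
(h*4)*x = -12*4*29 = -48*29 = -1392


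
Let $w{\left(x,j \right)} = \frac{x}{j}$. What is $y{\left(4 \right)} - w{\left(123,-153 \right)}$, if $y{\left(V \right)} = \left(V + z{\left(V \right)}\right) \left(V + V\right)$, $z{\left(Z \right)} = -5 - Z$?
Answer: $- \frac{1999}{51} \approx -39.196$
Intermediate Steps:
$y{\left(V \right)} = - 10 V$ ($y{\left(V \right)} = \left(V - \left(5 + V\right)\right) \left(V + V\right) = - 5 \cdot 2 V = - 10 V$)
$y{\left(4 \right)} - w{\left(123,-153 \right)} = \left(-10\right) 4 - \frac{123}{-153} = -40 - 123 \left(- \frac{1}{153}\right) = -40 - - \frac{41}{51} = -40 + \frac{41}{51} = - \frac{1999}{51}$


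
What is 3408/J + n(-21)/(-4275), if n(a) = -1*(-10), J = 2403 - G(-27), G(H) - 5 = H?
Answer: 581798/414675 ≈ 1.4030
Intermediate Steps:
G(H) = 5 + H
J = 2425 (J = 2403 - (5 - 27) = 2403 - 1*(-22) = 2403 + 22 = 2425)
n(a) = 10
3408/J + n(-21)/(-4275) = 3408/2425 + 10/(-4275) = 3408*(1/2425) + 10*(-1/4275) = 3408/2425 - 2/855 = 581798/414675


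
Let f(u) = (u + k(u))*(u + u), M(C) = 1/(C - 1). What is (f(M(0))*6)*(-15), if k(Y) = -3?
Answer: -720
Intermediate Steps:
M(C) = 1/(-1 + C)
f(u) = 2*u*(-3 + u) (f(u) = (u - 3)*(u + u) = (-3 + u)*(2*u) = 2*u*(-3 + u))
(f(M(0))*6)*(-15) = ((2*(-3 + 1/(-1 + 0))/(-1 + 0))*6)*(-15) = ((2*(-3 + 1/(-1))/(-1))*6)*(-15) = ((2*(-1)*(-3 - 1))*6)*(-15) = ((2*(-1)*(-4))*6)*(-15) = (8*6)*(-15) = 48*(-15) = -720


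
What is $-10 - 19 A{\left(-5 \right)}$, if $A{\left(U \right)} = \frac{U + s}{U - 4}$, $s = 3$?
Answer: $- \frac{128}{9} \approx -14.222$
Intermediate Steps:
$A{\left(U \right)} = \frac{3 + U}{-4 + U}$ ($A{\left(U \right)} = \frac{U + 3}{U - 4} = \frac{3 + U}{-4 + U}$)
$-10 - 19 A{\left(-5 \right)} = -10 - 19 \frac{3 - 5}{-4 - 5} = -10 - 19 \frac{1}{-9} \left(-2\right) = -10 - 19 \left(\left(- \frac{1}{9}\right) \left(-2\right)\right) = -10 - \frac{38}{9} = - \frac{128}{9}$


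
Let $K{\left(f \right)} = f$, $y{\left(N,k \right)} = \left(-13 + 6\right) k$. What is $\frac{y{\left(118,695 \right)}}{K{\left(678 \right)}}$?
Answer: $- \frac{4865}{678} \approx -7.1755$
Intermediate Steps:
$y{\left(N,k \right)} = - 7 k$
$\frac{y{\left(118,695 \right)}}{K{\left(678 \right)}} = \frac{\left(-7\right) 695}{678} = \left(-4865\right) \frac{1}{678} = - \frac{4865}{678}$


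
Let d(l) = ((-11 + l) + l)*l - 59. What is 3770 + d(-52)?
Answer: 9691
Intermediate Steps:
d(l) = -59 + l*(-11 + 2*l) (d(l) = (-11 + 2*l)*l - 59 = l*(-11 + 2*l) - 59 = -59 + l*(-11 + 2*l))
3770 + d(-52) = 3770 + (-59 - 11*(-52) + 2*(-52)²) = 3770 + (-59 + 572 + 2*2704) = 3770 + (-59 + 572 + 5408) = 3770 + 5921 = 9691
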